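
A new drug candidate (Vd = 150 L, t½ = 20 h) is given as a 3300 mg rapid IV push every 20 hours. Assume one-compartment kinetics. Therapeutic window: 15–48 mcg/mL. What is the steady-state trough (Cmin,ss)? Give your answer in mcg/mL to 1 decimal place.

The dosing interval is 1 half-life, so f = 2^(−1) = 0.5.
At steady state, R = 1/(1 − 0.5) = 2/1.
Single-dose peak C₀ = D/Vd = 3300/150 = 22 mcg/mL.
Steady-state peak Cmax,ss = C₀·R = 22 × 2/1 ≈ 44.000 mcg/mL.
Steady-state trough Cmin,ss = Cmax,ss·f ≈ 44.000 × 0.5 ≈ 22.000 mcg/mL.
Trough 22.0 mcg/mL vs MEC 15 mcg/mL: adequate.

22.0 mcg/mL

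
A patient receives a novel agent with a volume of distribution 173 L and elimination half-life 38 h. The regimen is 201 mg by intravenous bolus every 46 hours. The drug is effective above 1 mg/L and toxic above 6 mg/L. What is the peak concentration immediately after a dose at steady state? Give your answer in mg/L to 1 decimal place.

2.0 mg/L

Over one 46-h interval, 46/38 ≈ 1.2105 half-lives elapse, leaving f ≈ 0.4321 of each dose.
Accumulation ratio R = 1/(1 − f) ≈ 1/0.5679 ≈ 1.7609.
Each bolus raises the concentration by D/Vd = 201/173 ≈ 1.162 mg/L.
Cmax,ss = C₀/(1 − f) ≈ 1.162/0.5679 ≈ 2.046 mg/L.
Peak 2.0 mg/L vs MTC 6 mg/L: below toxic threshold.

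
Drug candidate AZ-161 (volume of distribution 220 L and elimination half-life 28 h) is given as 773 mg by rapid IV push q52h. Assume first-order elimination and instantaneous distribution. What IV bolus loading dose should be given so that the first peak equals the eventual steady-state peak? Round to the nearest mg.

f = (1/2)^(52/28) ≈ 0.276022; accumulation ratio R = 1/(1−f) ≈ 1.38126.
Loading dose to hit Cmax,ss on first dose: D_load = D_maint·R ≈ 773 × 1.38126 ≈ 1067.71 mg.

1068 mg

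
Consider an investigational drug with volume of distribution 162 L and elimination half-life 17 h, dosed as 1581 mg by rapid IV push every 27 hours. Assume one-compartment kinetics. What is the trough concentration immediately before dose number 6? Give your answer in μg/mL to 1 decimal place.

4.8 μg/mL

f = (1/2)^(τ/t½) = (1/2)^(27/17) ≈ 0.3326.
C₀ = D/Vd = 1581/162 ≈ 9.759 μg/mL.
Before the 6th dose, 5 doses have been given. Superposition: Cmin = C₀·(f + f² + … + f^5).
≈ 9.759 × (0.3326 + 0.1106 + 0.0368 + 0.0122 + 0.0041) ≈ 9.759 × 0.4963 ≈ 4.843 μg/mL.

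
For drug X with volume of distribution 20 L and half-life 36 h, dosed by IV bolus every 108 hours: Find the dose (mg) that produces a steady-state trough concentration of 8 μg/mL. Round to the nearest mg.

τ/t½ = 108/36 ≈ 3, so f = (1/2)^(108/36) ≈ 0.125000.
Cmin,ss = (D/Vd)·f/(1−f), so D = Cmin,ss·Vd·(1−f)/f.
D = 8 × 20 × (1−f)/f ≈ 8 × 20 × 7.00000 ≈ 1120.00 mg.

1120 mg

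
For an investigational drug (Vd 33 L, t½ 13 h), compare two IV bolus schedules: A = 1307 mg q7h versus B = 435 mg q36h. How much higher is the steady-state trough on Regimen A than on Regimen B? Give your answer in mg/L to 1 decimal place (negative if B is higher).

85.3 mg/L

Regimen A: f = (1/2)^(7/13) ≈ 0.6885; Cmin,ss = (1307/33)·f/(1−f) ≈ 87.540 mg/L.
Regimen B: f = (1/2)^(36/13) ≈ 0.1467; Cmin,ss = (435/33)·f/(1−f) ≈ 2.266 mg/L.
Difference ≈ 87.540 − 2.266 ≈ 85.274 mg/L.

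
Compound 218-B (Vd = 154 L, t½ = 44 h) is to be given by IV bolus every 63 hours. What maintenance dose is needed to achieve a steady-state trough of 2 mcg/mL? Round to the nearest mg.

523 mg

τ/t½ = 63/44 ≈ 1.4318, so f = (1/2)^(63/44) ≈ 0.370663.
Cmin,ss = (D/Vd)·f/(1−f), so D = Cmin,ss·Vd·(1−f)/f.
D = 2 × 154 × (1−f)/f ≈ 2 × 154 × 1.69787 ≈ 522.94 mg.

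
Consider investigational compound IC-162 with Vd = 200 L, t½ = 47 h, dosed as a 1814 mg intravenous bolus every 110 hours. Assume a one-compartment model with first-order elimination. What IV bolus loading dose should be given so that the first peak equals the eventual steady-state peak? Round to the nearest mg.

2260 mg

f = (1/2)^(110/47) ≈ 0.197452; accumulation ratio R = 1/(1−f) ≈ 1.24603.
Loading dose to hit Cmax,ss on first dose: D_load = D_maint·R ≈ 1814 × 1.24603 ≈ 2260.30 mg.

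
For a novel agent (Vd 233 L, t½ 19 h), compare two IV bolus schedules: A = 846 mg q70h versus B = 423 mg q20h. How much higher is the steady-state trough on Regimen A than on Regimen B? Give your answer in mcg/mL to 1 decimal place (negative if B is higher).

Regimen A: f = (1/2)^(70/19) ≈ 0.0778; Cmin,ss = (846/233)·f/(1−f) ≈ 0.306 mcg/mL.
Regimen B: f = (1/2)^(20/19) ≈ 0.4821; Cmin,ss = (423/233)·f/(1−f) ≈ 1.690 mcg/mL.
Difference ≈ 0.306 − 1.690 ≈ -1.384 mcg/mL.

-1.4 mcg/mL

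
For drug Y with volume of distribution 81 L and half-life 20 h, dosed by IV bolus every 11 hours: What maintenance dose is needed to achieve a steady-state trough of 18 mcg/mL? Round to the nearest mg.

τ/t½ = 11/20 ≈ 0.55, so f = (1/2)^(11/20) ≈ 0.683020.
Cmin,ss = (D/Vd)·f/(1−f), so D = Cmin,ss·Vd·(1−f)/f.
D = 18 × 81 × (1−f)/f ≈ 18 × 81 × 0.46409 ≈ 676.64 mg.

677 mg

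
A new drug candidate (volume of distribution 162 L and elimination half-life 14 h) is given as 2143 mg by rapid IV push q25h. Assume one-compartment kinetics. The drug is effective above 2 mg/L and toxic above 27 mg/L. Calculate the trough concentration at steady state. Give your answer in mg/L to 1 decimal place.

5.4 mg/L

τ/t½ = 25/14 ≈ 1.7857, so fraction remaining f = (1/2)^(25/14) ≈ 0.2900.
At steady state, accumulation factor R = 1/(1 − e^(−kτ)) ≈ 1.4085.
Each bolus raises the concentration by D/Vd = 2143/162 ≈ 13.228 mg/L.
Steady-state peak Cmax,ss = C₀·R ≈ 13.228 × 1.4085 ≈ 18.632 mg/L.
One interval later, Cmin,ss = Cmax,ss·e^(−kτ) ≈ 18.632 × 0.2900 ≈ 5.403 mg/L.
Trough 5.4 mg/L vs MEC 2 mg/L: adequate.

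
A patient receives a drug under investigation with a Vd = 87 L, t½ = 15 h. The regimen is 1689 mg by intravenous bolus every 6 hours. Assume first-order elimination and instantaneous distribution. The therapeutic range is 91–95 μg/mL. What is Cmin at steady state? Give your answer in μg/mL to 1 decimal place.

Over one 6-h interval, 6/15 ≈ 0.4 half-lives elapse, leaving f ≈ 0.7579 of each dose.
Each bolus raises the concentration by D/Vd = 1689/87 ≈ 19.414 μg/mL.
Steady-state trough Cmin,ss = C₀·f/(1−f) ≈ 19.414 × 0.7579/0.2421 ≈ 60.776 μg/mL.
Trough 60.8 μg/mL vs MEC 91 μg/mL: subtherapeutic.

60.8 μg/mL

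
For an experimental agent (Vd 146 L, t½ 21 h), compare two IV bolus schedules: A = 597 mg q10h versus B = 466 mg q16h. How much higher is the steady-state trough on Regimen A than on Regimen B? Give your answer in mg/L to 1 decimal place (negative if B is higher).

5.9 mg/L

Regimen A: f = (1/2)^(10/21) ≈ 0.7189; Cmin,ss = (597/146)·f/(1−f) ≈ 10.458 mg/L.
Regimen B: f = (1/2)^(16/21) ≈ 0.5897; Cmin,ss = (466/146)·f/(1−f) ≈ 4.587 mg/L.
Difference ≈ 10.458 − 4.587 ≈ 5.871 mg/L.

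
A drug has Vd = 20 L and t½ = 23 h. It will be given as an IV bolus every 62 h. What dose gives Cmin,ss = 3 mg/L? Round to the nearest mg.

329 mg

τ/t½ = 62/23 ≈ 2.6957, so f = (1/2)^(62/23) ≈ 0.154358.
Cmin,ss = (D/Vd)·f/(1−f), so D = Cmin,ss·Vd·(1−f)/f.
D = 3 × 20 × (1−f)/f ≈ 3 × 20 × 5.47845 ≈ 328.71 mg.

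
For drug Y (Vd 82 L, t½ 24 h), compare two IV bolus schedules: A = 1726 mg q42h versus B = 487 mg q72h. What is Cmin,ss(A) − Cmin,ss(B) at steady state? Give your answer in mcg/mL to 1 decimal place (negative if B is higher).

Regimen A: f = (1/2)^(42/24) ≈ 0.2973; Cmin,ss = (1726/82)·f/(1−f) ≈ 8.905 mcg/mL.
Regimen B: f = (1/2)^(72/24) ≈ 0.1250; Cmin,ss = (487/82)·f/(1−f) ≈ 0.848 mcg/mL.
Difference ≈ 8.905 − 0.848 ≈ 8.057 mcg/mL.

8.1 mcg/mL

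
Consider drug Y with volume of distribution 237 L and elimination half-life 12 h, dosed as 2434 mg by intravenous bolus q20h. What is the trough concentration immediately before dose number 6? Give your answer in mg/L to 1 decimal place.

4.7 mg/L

f = (1/2)^(τ/t½) = (1/2)^(20/12) ≈ 0.3150.
C₀ = D/Vd = 2434/237 ≈ 10.270 mg/L.
Before the 6th dose, 5 doses have been given. Superposition: Cmin = C₀·(f + f² + … + f^5).
≈ 10.270 × (0.3150 + 0.0992 + 0.0313 + 0.0098 + 0.0031) ≈ 10.270 × 0.4584 ≈ 4.708 mg/L.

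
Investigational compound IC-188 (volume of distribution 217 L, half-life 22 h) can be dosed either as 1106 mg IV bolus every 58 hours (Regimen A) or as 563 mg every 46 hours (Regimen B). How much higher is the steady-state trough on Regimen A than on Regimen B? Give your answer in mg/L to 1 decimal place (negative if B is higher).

Regimen A: f = (1/2)^(58/22) ≈ 0.1608; Cmin,ss = (1106/217)·f/(1−f) ≈ 0.977 mg/L.
Regimen B: f = (1/2)^(46/22) ≈ 0.2347; Cmin,ss = (563/217)·f/(1−f) ≈ 0.796 mg/L.
Difference ≈ 0.977 − 0.796 ≈ 0.181 mg/L.

0.2 mg/L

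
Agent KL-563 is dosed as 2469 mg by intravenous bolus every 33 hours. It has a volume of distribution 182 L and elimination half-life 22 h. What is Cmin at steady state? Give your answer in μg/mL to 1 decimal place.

τ/t½ = 33/22 ≈ 1.5, so fraction remaining f = (1/2)^(33/22) ≈ 0.3536.
At steady state, accumulation factor R = 1/(1 − e^(−kτ)) ≈ 1.5470.
Single-dose peak C₀ = D/Vd = 2469/182 ≈ 13.566 μg/mL.
Cmax,ss = C₀/(1 − f) ≈ 13.566/0.6464 ≈ 20.987 μg/mL.
One interval later, Cmin,ss = Cmax,ss·e^(−kτ) ≈ 20.987 × 0.3536 ≈ 7.421 μg/mL.

7.4 μg/mL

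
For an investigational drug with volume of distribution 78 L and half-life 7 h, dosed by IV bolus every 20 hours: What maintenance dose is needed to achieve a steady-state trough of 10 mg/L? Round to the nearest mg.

4872 mg

τ/t½ = 20/7 ≈ 2.8571, so f = (1/2)^(20/7) ≈ 0.138011.
Cmin,ss = (D/Vd)·f/(1−f), so D = Cmin,ss·Vd·(1−f)/f.
D = 10 × 78 × (1−f)/f ≈ 10 × 78 × 6.24580 ≈ 4871.72 mg.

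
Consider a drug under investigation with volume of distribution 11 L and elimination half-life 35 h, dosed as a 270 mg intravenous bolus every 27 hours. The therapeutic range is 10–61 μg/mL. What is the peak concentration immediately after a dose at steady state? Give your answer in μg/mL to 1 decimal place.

Over one 27-h interval, 27/35 ≈ 0.77143 half-lives elapse, leaving f ≈ 0.5858 of each dose.
Accumulation ratio R = 1/(1 − f) ≈ 1/0.4142 ≈ 2.4143.
Single-dose peak C₀ = D/Vd = 270/11 ≈ 24.545 μg/mL.
Steady-state peak Cmax,ss = C₀·R ≈ 24.545 × 2.4143 ≈ 59.259 μg/mL.
Peak 59.3 μg/mL vs MTC 61 μg/mL: below toxic threshold.

59.3 μg/mL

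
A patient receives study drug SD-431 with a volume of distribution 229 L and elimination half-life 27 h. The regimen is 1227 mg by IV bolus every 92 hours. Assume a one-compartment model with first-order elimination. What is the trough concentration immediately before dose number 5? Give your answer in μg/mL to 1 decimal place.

f = (1/2)^(τ/t½) = (1/2)^(92/27) ≈ 0.0942.
C₀ = D/Vd = 1227/229 ≈ 5.358 μg/mL.
Before the 5th dose, 4 doses have been given. Superposition: Cmin = C₀·(f + f² + … + f^4).
≈ 5.358 × (0.0942 + 0.0089 + 0.0008 + 0.0001) ≈ 5.358 × 0.1040 ≈ 0.557 μg/mL.

0.6 μg/mL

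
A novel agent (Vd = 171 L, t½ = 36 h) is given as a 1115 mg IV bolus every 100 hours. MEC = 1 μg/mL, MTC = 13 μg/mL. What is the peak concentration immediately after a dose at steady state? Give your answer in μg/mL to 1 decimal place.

k = ln2/t½ = ln2/36 ≈ 0.019254 h⁻¹; fraction remaining f = e^(−kτ) = e^(−0.019254×100) ≈ 0.1458.
At steady state, accumulation factor R = 1/(1 − e^(−kτ)) ≈ 1.1707.
Each bolus raises the concentration by D/Vd = 1115/171 ≈ 6.520 μg/mL.
Steady-state peak Cmax,ss = C₀·R ≈ 6.520 × 1.1707 ≈ 7.633 μg/mL.
Peak 7.6 μg/mL vs MTC 13 μg/mL: below toxic threshold.

7.6 μg/mL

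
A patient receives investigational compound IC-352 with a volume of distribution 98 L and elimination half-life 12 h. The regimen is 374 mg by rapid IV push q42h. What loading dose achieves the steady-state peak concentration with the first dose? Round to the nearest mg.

410 mg

f = (1/2)^(42/12) ≈ 0.088388; accumulation ratio R = 1/(1−f) ≈ 1.09696.
Loading dose to hit Cmax,ss on first dose: D_load = D_maint·R ≈ 374 × 1.09696 ≈ 410.26 mg.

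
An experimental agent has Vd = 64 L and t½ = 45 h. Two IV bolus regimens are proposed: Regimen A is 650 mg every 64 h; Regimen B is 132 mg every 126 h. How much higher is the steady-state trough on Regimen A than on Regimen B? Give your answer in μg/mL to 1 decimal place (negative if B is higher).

Regimen A: f = (1/2)^(64/45) ≈ 0.3731; Cmin,ss = (650/64)·f/(1−f) ≈ 6.044 μg/mL.
Regimen B: f = (1/2)^(126/45) ≈ 0.1436; Cmin,ss = (132/64)·f/(1−f) ≈ 0.346 μg/mL.
Difference ≈ 6.044 − 0.346 ≈ 5.698 μg/mL.

5.7 μg/mL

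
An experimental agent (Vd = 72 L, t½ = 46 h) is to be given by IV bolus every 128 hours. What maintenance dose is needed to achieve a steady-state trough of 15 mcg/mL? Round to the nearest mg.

τ/t½ = 128/46 ≈ 2.7826, so f = (1/2)^(128/46) ≈ 0.145329.
Cmin,ss = (D/Vd)·f/(1−f), so D = Cmin,ss·Vd·(1−f)/f.
D = 15 × 72 × (1−f)/f ≈ 15 × 72 × 5.88094 ≈ 6351.42 mg.

6351 mg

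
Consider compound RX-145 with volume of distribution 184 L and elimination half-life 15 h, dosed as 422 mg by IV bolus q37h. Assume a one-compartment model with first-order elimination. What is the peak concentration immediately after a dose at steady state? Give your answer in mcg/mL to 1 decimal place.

2.8 mcg/mL

Over one 37-h interval, 37/15 ≈ 2.4667 half-lives elapse, leaving f ≈ 0.1809 of each dose.
At steady state, accumulation factor R = 1/(1 − e^(−kτ)) ≈ 1.2209.
Each bolus raises the concentration by D/Vd = 422/184 ≈ 2.293 mcg/mL.
Cmax,ss = C₀/(1 − f) ≈ 2.293/0.8191 ≈ 2.799 mcg/mL.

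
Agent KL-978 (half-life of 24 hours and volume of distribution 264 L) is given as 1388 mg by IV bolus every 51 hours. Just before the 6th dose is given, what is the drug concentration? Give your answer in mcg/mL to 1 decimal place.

f = (1/2)^(τ/t½) = (1/2)^(51/24) ≈ 0.2293.
C₀ = D/Vd = 1388/264 ≈ 5.258 mcg/mL.
Before the 6th dose, 5 doses have been given. Superposition: Cmin = C₀·(f + f² + … + f^5).
≈ 5.258 × (0.2293 + 0.0526 + 0.0121 + 0.0028 + 0.0006) ≈ 5.258 × 0.2974 ≈ 1.564 mcg/mL.

1.6 mcg/mL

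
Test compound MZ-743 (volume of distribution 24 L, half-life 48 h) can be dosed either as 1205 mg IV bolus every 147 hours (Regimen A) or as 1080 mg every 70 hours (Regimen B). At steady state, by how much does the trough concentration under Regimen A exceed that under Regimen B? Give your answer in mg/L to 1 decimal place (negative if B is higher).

-18.9 mg/L

Regimen A: f = (1/2)^(147/48) ≈ 0.1197; Cmin,ss = (1205/24)·f/(1−f) ≈ 6.827 mg/L.
Regimen B: f = (1/2)^(70/48) ≈ 0.3639; Cmin,ss = (1080/24)·f/(1−f) ≈ 25.744 mg/L.
Difference ≈ 6.827 − 25.744 ≈ -18.917 mg/L.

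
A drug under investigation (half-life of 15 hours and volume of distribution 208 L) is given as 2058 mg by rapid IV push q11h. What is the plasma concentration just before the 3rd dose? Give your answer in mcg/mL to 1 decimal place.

f = (1/2)^(τ/t½) = (1/2)^(11/15) ≈ 0.6015.
C₀ = D/Vd = 2058/208 ≈ 9.894 mcg/mL.
Before the 3rd dose, 2 doses have been given. Superposition: Cmin = C₀·(f + f²).
≈ 9.894 × (0.6015 + 0.3618) ≈ 9.894 × 0.9633 ≈ 9.531 mcg/mL.

9.5 mcg/mL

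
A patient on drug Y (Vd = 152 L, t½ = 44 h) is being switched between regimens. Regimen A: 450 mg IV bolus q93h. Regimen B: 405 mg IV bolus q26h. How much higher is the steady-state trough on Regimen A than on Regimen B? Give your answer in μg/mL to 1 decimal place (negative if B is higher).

Regimen A: f = (1/2)^(93/44) ≈ 0.2311; Cmin,ss = (450/152)·f/(1−f) ≈ 0.890 μg/mL.
Regimen B: f = (1/2)^(26/44) ≈ 0.6639; Cmin,ss = (405/152)·f/(1−f) ≈ 5.263 μg/mL.
Difference ≈ 0.890 − 5.263 ≈ -4.373 μg/mL.

-4.4 μg/mL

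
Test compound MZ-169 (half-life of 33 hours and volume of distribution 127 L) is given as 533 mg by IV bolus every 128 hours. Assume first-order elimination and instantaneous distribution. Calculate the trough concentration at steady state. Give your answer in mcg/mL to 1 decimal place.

τ/t½ = 128/33 ≈ 3.8788, so fraction remaining f = (1/2)^(128/33) ≈ 0.0680.
At steady state, accumulation factor R = 1/(1 − e^(−kτ)) ≈ 1.0730.
Each bolus raises the concentration by D/Vd = 533/127 ≈ 4.197 mcg/mL.
Cmax,ss = C₀/(1 − f) ≈ 4.197/0.9320 ≈ 4.503 mcg/mL.
Steady-state trough Cmin,ss = Cmax,ss·f ≈ 4.503 × 0.0680 ≈ 0.306 mcg/mL.

0.3 mcg/mL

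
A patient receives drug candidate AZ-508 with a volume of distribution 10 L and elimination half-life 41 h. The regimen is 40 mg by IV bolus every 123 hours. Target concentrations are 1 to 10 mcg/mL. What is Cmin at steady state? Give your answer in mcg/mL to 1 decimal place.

τ = 123 h = 3 half-lives, so f = (1/2)^3 = 0.125.
Accumulation ratio R = 1/(1 − f) = 1/0.875 = 8/7.
Single-dose peak C₀ = D/Vd = 40/10 = 4 mcg/mL.
Steady-state peak Cmax,ss = C₀·R = 4 × 8/7 ≈ 4.571 mcg/mL.
Steady-state trough Cmin,ss = Cmax,ss·f ≈ 4.571 × 0.125 ≈ 0.571 mcg/mL.
Trough 0.6 mcg/mL vs MEC 1 mcg/mL: subtherapeutic.

0.6 mcg/mL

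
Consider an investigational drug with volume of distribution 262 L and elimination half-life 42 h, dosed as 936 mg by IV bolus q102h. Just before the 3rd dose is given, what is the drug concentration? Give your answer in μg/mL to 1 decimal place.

0.8 μg/mL

f = (1/2)^(τ/t½) = (1/2)^(102/42) ≈ 0.1857.
C₀ = D/Vd = 936/262 ≈ 3.573 μg/mL.
Before the 3rd dose, 2 doses have been given. Superposition: Cmin = C₀·(f + f²).
≈ 3.573 × (0.1857 + 0.0345) ≈ 3.573 × 0.2202 ≈ 0.787 μg/mL.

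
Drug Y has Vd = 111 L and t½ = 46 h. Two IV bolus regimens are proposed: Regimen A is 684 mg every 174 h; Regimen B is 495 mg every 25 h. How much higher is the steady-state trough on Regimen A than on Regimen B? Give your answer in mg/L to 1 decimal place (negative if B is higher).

-9.3 mg/L

Regimen A: f = (1/2)^(174/46) ≈ 0.0727; Cmin,ss = (684/111)·f/(1−f) ≈ 0.483 mg/L.
Regimen B: f = (1/2)^(25/46) ≈ 0.6861; Cmin,ss = (495/111)·f/(1−f) ≈ 9.747 mg/L.
Difference ≈ 0.483 − 9.747 ≈ -9.264 mg/L.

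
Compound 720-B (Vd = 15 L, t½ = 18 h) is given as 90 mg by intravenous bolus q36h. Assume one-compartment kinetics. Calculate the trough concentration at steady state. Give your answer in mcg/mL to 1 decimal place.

τ = 36 h = 2 half-lives, so f = (1/2)^2 = 0.25.
Accumulation ratio R = 1/(1 − f) = 1/0.75 = 4/3.
Single-dose peak C₀ = D/Vd = 90/15 = 6 mcg/mL.
Steady-state peak Cmax,ss = C₀·R = 6 × 4/3 ≈ 8.000 mcg/mL.
Steady-state trough Cmin,ss = Cmax,ss·f ≈ 8.000 × 0.25 ≈ 2.000 mcg/mL.

2.0 mcg/mL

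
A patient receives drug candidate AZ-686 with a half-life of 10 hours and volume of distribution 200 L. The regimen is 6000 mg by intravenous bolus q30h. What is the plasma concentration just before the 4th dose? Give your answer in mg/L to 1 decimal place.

f = (1/2)^(τ/t½) = (1/2)^(30/10) ≈ 0.1250.
C₀ = D/Vd = 6000/200 ≈ 30.000 mg/L.
Before the 4th dose, 3 doses have been given. Superposition: Cmin = C₀·(f + f² + … + f^3).
≈ 30.000 × (0.1250 + 0.0156 + 0.0020) ≈ 30.000 × 0.1426 ≈ 4.278 mg/L.

4.3 mg/L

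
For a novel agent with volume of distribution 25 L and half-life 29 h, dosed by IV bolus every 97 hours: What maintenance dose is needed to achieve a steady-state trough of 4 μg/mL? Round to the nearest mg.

916 mg

τ/t½ = 97/29 ≈ 3.3448, so f = (1/2)^(97/29) ≈ 0.098425.
Cmin,ss = (D/Vd)·f/(1−f), so D = Cmin,ss·Vd·(1−f)/f.
D = 4 × 25 × (1−f)/f ≈ 4 × 25 × 9.16002 ≈ 916.00 mg.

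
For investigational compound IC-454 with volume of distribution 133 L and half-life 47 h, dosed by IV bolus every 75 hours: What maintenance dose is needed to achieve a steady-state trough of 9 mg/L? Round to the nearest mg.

2421 mg

τ/t½ = 75/47 ≈ 1.5957, so f = (1/2)^(75/47) ≈ 0.330851.
Cmin,ss = (D/Vd)·f/(1−f), so D = Cmin,ss·Vd·(1−f)/f.
D = 9 × 133 × (1−f)/f ≈ 9 × 133 × 2.02251 ≈ 2420.94 mg.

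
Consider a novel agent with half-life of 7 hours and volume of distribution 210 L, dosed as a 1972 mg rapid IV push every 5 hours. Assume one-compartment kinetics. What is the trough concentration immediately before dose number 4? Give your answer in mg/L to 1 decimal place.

11.3 mg/L

f = (1/2)^(τ/t½) = (1/2)^(5/7) ≈ 0.6095.
C₀ = D/Vd = 1972/210 ≈ 9.390 mg/L.
Before the 4th dose, 3 doses have been given. Superposition: Cmin = C₀·(f + f² + … + f^3).
≈ 9.390 × (0.6095 + 0.3715 + 0.2264) ≈ 9.390 × 1.2074 ≈ 11.337 mg/L.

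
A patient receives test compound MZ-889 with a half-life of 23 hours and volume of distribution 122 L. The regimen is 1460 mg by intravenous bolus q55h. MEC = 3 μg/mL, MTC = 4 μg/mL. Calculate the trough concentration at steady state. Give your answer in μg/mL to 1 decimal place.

2.8 μg/mL

τ/t½ = 55/23 ≈ 2.3913, so fraction remaining f = (1/2)^(55/23) ≈ 0.1906.
Single-dose peak C₀ = D/Vd = 1460/122 ≈ 11.967 μg/mL.
Steady-state trough Cmin,ss = C₀·f/(1−f) ≈ 11.967 × 0.1906/0.8094 ≈ 2.818 μg/mL.
Trough 2.8 μg/mL vs MEC 3 μg/mL: subtherapeutic.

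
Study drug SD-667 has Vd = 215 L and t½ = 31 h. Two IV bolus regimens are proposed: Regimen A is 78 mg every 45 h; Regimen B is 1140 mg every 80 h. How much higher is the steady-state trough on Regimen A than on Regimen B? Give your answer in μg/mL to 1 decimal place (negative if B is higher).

Regimen A: f = (1/2)^(45/31) ≈ 0.3656; Cmin,ss = (78/215)·f/(1−f) ≈ 0.209 μg/mL.
Regimen B: f = (1/2)^(80/31) ≈ 0.1672; Cmin,ss = (1140/215)·f/(1−f) ≈ 1.065 μg/mL.
Difference ≈ 0.209 − 1.065 ≈ -0.856 μg/mL.

-0.9 μg/mL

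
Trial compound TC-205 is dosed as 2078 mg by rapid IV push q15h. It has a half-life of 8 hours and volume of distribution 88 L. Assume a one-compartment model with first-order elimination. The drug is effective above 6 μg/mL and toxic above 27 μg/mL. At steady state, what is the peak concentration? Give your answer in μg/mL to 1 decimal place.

Over one 15-h interval, 15/8 ≈ 1.875 half-lives elapse, leaving f ≈ 0.2726 of each dose.
Accumulation ratio R = 1/(1 − f) ≈ 1/0.7274 ≈ 1.3748.
Each bolus raises the concentration by D/Vd = 2078/88 ≈ 23.614 μg/mL.
Steady-state peak Cmax,ss = C₀·R ≈ 23.614 × 1.3748 ≈ 32.465 μg/mL.
Peak 32.5 μg/mL vs MTC 27 μg/mL: exceeds toxic threshold.

32.5 μg/mL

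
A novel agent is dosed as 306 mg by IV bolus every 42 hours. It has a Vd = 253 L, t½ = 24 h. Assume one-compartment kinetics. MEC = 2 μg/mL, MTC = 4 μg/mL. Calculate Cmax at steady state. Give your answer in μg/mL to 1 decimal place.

1.7 μg/mL

Over one 42-h interval, 42/24 ≈ 1.75 half-lives elapse, leaving f ≈ 0.2973 of each dose.
At steady state, accumulation factor R = 1/(1 − e^(−kτ)) ≈ 1.4231.
Single-dose peak C₀ = D/Vd = 306/253 ≈ 1.209 μg/mL.
Cmax,ss = C₀/(1 − f) ≈ 1.209/0.7027 ≈ 1.721 μg/mL.
Peak 1.7 μg/mL vs MTC 4 μg/mL: below toxic threshold.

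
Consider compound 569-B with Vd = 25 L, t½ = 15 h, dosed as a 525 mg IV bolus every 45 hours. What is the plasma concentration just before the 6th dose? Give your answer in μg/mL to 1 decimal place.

3.0 μg/mL

f = (1/2)^(τ/t½) = (1/2)^(45/15) ≈ 0.1250.
C₀ = D/Vd = 525/25 ≈ 21.000 μg/mL.
Before the 6th dose, 5 doses have been given. Superposition: Cmin = C₀·(f + f² + … + f^5).
≈ 21.000 × (0.1250 + 0.0156 + 0.0020 + 0.0002 + 0.0000) ≈ 21.000 × 0.1428 ≈ 2.999 μg/mL.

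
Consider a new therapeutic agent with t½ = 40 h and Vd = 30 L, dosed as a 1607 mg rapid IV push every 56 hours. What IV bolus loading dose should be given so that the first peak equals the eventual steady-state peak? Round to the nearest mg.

f = (1/2)^(56/40) ≈ 0.378929; accumulation ratio R = 1/(1−f) ≈ 1.61012.
Loading dose to hit Cmax,ss on first dose: D_load = D_maint·R ≈ 1607 × 1.61012 ≈ 2587.46 mg.

2587 mg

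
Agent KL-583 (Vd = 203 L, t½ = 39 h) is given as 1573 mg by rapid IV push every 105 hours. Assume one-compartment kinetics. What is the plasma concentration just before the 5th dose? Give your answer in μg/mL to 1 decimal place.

f = (1/2)^(τ/t½) = (1/2)^(105/39) ≈ 0.1547.
C₀ = D/Vd = 1573/203 ≈ 7.749 μg/mL.
Before the 5th dose, 4 doses have been given. Superposition: Cmin = C₀·(f + f² + … + f^4).
≈ 7.749 × (0.1547 + 0.0239 + 0.0037 + 0.0006) ≈ 7.749 × 0.1829 ≈ 1.417 μg/mL.

1.4 μg/mL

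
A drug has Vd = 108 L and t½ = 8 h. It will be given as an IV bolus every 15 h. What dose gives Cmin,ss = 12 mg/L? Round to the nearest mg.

3458 mg

τ/t½ = 15/8 ≈ 1.875, so f = (1/2)^(15/8) ≈ 0.272627.
Cmin,ss = (D/Vd)·f/(1−f), so D = Cmin,ss·Vd·(1−f)/f.
D = 12 × 108 × (1−f)/f ≈ 12 × 108 × 2.66802 ≈ 3457.75 mg.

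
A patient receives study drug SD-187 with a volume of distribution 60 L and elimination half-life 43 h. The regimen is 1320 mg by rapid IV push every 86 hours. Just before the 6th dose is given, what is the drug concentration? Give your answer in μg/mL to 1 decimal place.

7.3 μg/mL

f = (1/2)^(τ/t½) = (1/2)^(86/43) ≈ 0.2500.
C₀ = D/Vd = 1320/60 ≈ 22.000 μg/mL.
Before the 6th dose, 5 doses have been given. Superposition: Cmin = C₀·(f + f² + … + f^5).
≈ 22.000 × (0.2500 + 0.0625 + 0.0156 + 0.0039 + 0.0010) ≈ 22.000 × 0.3330 ≈ 7.326 μg/mL.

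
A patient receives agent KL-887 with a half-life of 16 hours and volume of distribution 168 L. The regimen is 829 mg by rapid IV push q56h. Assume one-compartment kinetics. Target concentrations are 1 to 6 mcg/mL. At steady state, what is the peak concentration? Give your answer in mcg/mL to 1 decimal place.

Over one 56-h interval, 56/16 ≈ 3.5 half-lives elapse, leaving f ≈ 0.0884 of each dose.
At steady state, accumulation factor R = 1/(1 − e^(−kτ)) ≈ 1.0970.
Single-dose peak C₀ = D/Vd = 829/168 ≈ 4.935 mcg/mL.
Cmax,ss = C₀/(1 − f) ≈ 4.935/0.9116 ≈ 5.414 mcg/mL.
Peak 5.4 mcg/mL vs MTC 6 mcg/mL: below toxic threshold.

5.4 mcg/mL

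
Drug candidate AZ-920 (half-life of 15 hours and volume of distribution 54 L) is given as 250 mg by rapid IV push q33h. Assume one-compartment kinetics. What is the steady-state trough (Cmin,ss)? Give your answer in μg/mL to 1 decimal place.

Over one 33-h interval, 33/15 ≈ 2.2 half-lives elapse, leaving f ≈ 0.2176 of each dose.
Each bolus raises the concentration by D/Vd = 250/54 ≈ 4.630 μg/mL.
Steady-state trough Cmin,ss = C₀·f/(1−f) ≈ 4.630 × 0.2176/0.7824 ≈ 1.288 μg/mL.

1.3 μg/mL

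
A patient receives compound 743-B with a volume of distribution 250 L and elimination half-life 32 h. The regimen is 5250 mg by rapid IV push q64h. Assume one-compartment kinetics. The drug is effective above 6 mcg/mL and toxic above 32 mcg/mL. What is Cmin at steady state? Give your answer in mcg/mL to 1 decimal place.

7.0 mcg/mL

τ = 64 h = 2 half-lives, so f = (1/2)^2 = 0.25.
At steady state, R = 1/(1 − 0.25) = 4/3.
Single-dose peak C₀ = D/Vd = 5250/250 = 21 mcg/mL.
Steady-state peak Cmax,ss = C₀·R = 21 × 4/3 ≈ 28.000 mcg/mL.
Steady-state trough Cmin,ss = Cmax,ss·f ≈ 28.000 × 0.25 ≈ 7.000 mcg/mL.
Trough 7.0 mcg/mL vs MEC 6 mcg/mL: adequate.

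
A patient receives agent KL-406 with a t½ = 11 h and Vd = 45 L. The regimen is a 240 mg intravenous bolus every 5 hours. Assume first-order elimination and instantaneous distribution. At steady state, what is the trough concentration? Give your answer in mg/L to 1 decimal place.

τ/t½ = 5/11 ≈ 0.45455, so fraction remaining f = (1/2)^(5/11) ≈ 0.7297.
At steady state, accumulation factor R = 1/(1 − e^(−kτ)) ≈ 3.6996.
Each bolus raises the concentration by D/Vd = 240/45 ≈ 5.333 mg/L.
Steady-state peak Cmax,ss = C₀·R ≈ 5.333 × 3.6996 ≈ 19.730 mg/L.
One interval later, Cmin,ss = Cmax,ss·e^(−kτ) ≈ 19.730 × 0.7297 ≈ 14.397 mg/L.

14.4 mg/L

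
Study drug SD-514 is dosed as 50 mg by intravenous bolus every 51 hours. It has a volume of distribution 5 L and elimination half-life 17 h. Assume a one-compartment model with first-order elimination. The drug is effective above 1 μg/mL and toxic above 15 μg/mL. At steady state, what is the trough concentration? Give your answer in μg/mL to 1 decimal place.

1.4 μg/mL

τ = 51 h = 3 half-lives, so f = (1/2)^3 = 0.125.
Accumulation ratio R = 1/(1 − f) = 1/0.875 = 8/7.
Single-dose peak C₀ = D/Vd = 50/5 = 10 μg/mL.
Steady-state peak Cmax,ss = C₀·R = 10 × 8/7 ≈ 11.429 μg/mL.
Steady-state trough Cmin,ss = Cmax,ss·f ≈ 11.429 × 0.125 ≈ 1.429 μg/mL.
Trough 1.4 μg/mL vs MEC 1 μg/mL: adequate.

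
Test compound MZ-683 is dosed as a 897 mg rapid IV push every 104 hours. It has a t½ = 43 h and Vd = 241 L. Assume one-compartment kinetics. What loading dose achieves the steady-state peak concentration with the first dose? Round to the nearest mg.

f = (1/2)^(104/43) ≈ 0.187037; accumulation ratio R = 1/(1−f) ≈ 1.23007.
Loading dose to hit Cmax,ss on first dose: D_load = D_maint·R ≈ 897 × 1.23007 ≈ 1103.37 mg.

1103 mg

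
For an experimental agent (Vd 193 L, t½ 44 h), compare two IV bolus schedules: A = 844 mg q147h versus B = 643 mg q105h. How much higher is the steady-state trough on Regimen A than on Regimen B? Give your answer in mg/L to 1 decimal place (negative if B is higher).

Regimen A: f = (1/2)^(147/44) ≈ 0.0987; Cmin,ss = (844/193)·f/(1−f) ≈ 0.479 mg/L.
Regimen B: f = (1/2)^(105/44) ≈ 0.1913; Cmin,ss = (643/193)·f/(1−f) ≈ 0.788 mg/L.
Difference ≈ 0.479 − 0.788 ≈ -0.309 mg/L.

-0.3 mg/L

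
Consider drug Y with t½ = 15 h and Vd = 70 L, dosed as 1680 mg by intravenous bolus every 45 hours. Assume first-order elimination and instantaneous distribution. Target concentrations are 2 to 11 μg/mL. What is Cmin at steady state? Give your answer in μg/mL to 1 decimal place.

3.4 μg/mL

τ = 45 h = 3 half-lives, so f = (1/2)^3 = 0.125.
At steady state, R = 1/(1 − 0.125) = 8/7.
Single-dose peak C₀ = D/Vd = 1680/70 = 24 μg/mL.
Steady-state peak Cmax,ss = C₀·R = 24 × 8/7 ≈ 27.429 μg/mL.
Steady-state trough Cmin,ss = Cmax,ss·f ≈ 27.429 × 0.125 ≈ 3.429 μg/mL.
Trough 3.4 μg/mL vs MEC 2 μg/mL: adequate.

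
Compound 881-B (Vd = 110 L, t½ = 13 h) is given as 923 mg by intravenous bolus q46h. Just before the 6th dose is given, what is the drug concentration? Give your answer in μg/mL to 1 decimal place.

0.8 μg/mL

f = (1/2)^(τ/t½) = (1/2)^(46/13) ≈ 0.0861.
C₀ = D/Vd = 923/110 ≈ 8.391 μg/mL.
Before the 6th dose, 5 doses have been given. Superposition: Cmin = C₀·(f + f² + … + f^5).
≈ 8.391 × (0.0861 + 0.0074 + 0.0006 + 0.0001 + 0.0000) ≈ 8.391 × 0.0942 ≈ 0.790 μg/mL.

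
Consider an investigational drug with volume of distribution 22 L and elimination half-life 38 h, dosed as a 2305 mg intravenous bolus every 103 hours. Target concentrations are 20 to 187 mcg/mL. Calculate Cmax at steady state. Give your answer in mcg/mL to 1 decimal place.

123.7 mcg/mL

τ/t½ = 103/38 ≈ 2.7105, so fraction remaining f = (1/2)^(103/38) ≈ 0.1528.
Accumulation ratio R = 1/(1 − f) ≈ 1/0.8472 ≈ 1.1804.
Each bolus raises the concentration by D/Vd = 2305/22 ≈ 104.773 mcg/mL.
Cmax,ss = C₀/(1 − f) ≈ 104.773/0.8472 ≈ 123.670 mcg/mL.
Peak 123.7 mcg/mL vs MTC 187 mcg/mL: below toxic threshold.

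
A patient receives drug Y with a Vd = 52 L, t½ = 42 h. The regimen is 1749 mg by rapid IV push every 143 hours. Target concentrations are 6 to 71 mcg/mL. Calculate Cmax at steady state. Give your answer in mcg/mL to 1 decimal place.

37.1 mcg/mL

Over one 143-h interval, 143/42 ≈ 3.4048 half-lives elapse, leaving f ≈ 0.0944 of each dose.
Accumulation ratio R = 1/(1 − f) ≈ 1/0.9056 ≈ 1.1042.
Each bolus raises the concentration by D/Vd = 1749/52 ≈ 33.635 mcg/mL.
Steady-state peak Cmax,ss = C₀·R ≈ 33.635 × 1.1042 ≈ 37.140 mcg/mL.
Peak 37.1 mcg/mL vs MTC 71 mcg/mL: below toxic threshold.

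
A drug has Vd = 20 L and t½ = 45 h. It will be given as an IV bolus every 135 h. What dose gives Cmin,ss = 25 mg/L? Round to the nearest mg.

τ/t½ = 135/45 ≈ 3, so f = (1/2)^(135/45) ≈ 0.125000.
Cmin,ss = (D/Vd)·f/(1−f), so D = Cmin,ss·Vd·(1−f)/f.
D = 25 × 20 × (1−f)/f ≈ 25 × 20 × 7.00000 ≈ 3500.00 mg.

3500 mg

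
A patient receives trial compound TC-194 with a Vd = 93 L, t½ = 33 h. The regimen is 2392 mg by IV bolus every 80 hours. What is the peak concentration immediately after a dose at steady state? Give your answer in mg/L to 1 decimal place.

τ/t½ = 80/33 ≈ 2.4242, so fraction remaining f = (1/2)^(80/33) ≈ 0.1863.
Accumulation ratio R = 1/(1 − f) ≈ 1/0.8137 ≈ 1.2290.
Single-dose peak C₀ = D/Vd = 2392/93 ≈ 25.720 mg/L.
Steady-state peak Cmax,ss = C₀·R ≈ 25.720 × 1.2290 ≈ 31.610 mg/L.

31.6 mg/L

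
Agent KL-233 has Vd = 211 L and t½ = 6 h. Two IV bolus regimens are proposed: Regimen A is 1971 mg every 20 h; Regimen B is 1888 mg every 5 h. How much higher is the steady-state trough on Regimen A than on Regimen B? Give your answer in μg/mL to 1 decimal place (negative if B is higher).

Regimen A: f = (1/2)^(20/6) ≈ 0.0992; Cmin,ss = (1971/211)·f/(1−f) ≈ 1.029 μg/mL.
Regimen B: f = (1/2)^(5/6) ≈ 0.5612; Cmin,ss = (1888/211)·f/(1−f) ≈ 11.444 μg/mL.
Difference ≈ 1.029 − 11.444 ≈ -10.415 μg/mL.

-10.4 μg/mL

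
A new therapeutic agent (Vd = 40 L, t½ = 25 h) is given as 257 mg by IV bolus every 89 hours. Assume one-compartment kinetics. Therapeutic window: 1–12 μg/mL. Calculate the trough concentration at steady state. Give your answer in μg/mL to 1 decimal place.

0.6 μg/mL

Over one 89-h interval, 89/25 ≈ 3.56 half-lives elapse, leaving f ≈ 0.0848 of each dose.
Accumulation ratio R = 1/(1 − f) ≈ 1/0.9152 ≈ 1.0927.
Each bolus raises the concentration by D/Vd = 257/40 ≈ 6.425 μg/mL.
Steady-state peak Cmax,ss = C₀·R ≈ 6.425 × 1.0927 ≈ 7.021 μg/mL.
Steady-state trough Cmin,ss = Cmax,ss·f ≈ 7.021 × 0.0848 ≈ 0.595 μg/mL.
Trough 0.6 μg/mL vs MEC 1 μg/mL: subtherapeutic.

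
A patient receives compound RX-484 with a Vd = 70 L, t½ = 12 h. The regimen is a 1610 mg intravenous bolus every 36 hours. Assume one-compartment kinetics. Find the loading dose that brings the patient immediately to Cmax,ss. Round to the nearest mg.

f = (1/2)^(36/12) ≈ 0.125000; accumulation ratio R = 1/(1−f) ≈ 1.14286.
Loading dose to hit Cmax,ss on first dose: D_load = D_maint·R ≈ 1610 × 1.14286 ≈ 1840.00 mg.

1840 mg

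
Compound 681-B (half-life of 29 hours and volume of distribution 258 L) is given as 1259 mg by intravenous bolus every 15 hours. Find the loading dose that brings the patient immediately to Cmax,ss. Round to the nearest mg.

f = (1/2)^(15/29) ≈ 0.698707; accumulation ratio R = 1/(1−f) ≈ 3.31903.
Loading dose to hit Cmax,ss on first dose: D_load = D_maint·R ≈ 1259 × 3.31903 ≈ 4178.66 mg.

4179 mg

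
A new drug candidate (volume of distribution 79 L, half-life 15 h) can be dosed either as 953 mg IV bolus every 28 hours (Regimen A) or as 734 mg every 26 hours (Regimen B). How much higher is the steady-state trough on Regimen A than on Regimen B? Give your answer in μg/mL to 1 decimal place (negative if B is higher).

Regimen A: f = (1/2)^(28/15) ≈ 0.2742; Cmin,ss = (953/79)·f/(1−f) ≈ 4.557 μg/mL.
Regimen B: f = (1/2)^(26/15) ≈ 0.3008; Cmin,ss = (734/79)·f/(1−f) ≈ 3.997 μg/mL.
Difference ≈ 4.557 − 3.997 ≈ 0.560 μg/mL.

0.6 μg/mL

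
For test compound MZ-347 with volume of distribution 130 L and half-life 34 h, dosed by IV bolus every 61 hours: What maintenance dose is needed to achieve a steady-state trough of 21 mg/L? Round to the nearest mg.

τ/t½ = 61/34 ≈ 1.7941, so f = (1/2)^(61/34) ≈ 0.288348.
Cmin,ss = (D/Vd)·f/(1−f), so D = Cmin,ss·Vd·(1−f)/f.
D = 21 × 130 × (1−f)/f ≈ 21 × 130 × 2.46803 ≈ 6737.72 mg.

6738 mg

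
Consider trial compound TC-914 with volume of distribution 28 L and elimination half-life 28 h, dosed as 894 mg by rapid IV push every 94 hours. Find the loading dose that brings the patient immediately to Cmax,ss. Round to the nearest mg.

991 mg

f = (1/2)^(94/28) ≈ 0.097589; accumulation ratio R = 1/(1−f) ≈ 1.10814.
Loading dose to hit Cmax,ss on first dose: D_load = D_maint·R ≈ 894 × 1.10814 ≈ 990.68 mg.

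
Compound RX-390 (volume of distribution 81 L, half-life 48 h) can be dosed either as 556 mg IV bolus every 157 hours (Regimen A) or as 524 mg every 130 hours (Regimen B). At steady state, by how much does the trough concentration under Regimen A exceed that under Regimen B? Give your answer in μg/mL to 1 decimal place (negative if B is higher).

Regimen A: f = (1/2)^(157/48) ≈ 0.1036; Cmin,ss = (556/81)·f/(1−f) ≈ 0.793 μg/mL.
Regimen B: f = (1/2)^(130/48) ≈ 0.1530; Cmin,ss = (524/81)·f/(1−f) ≈ 1.169 μg/mL.
Difference ≈ 0.793 − 1.169 ≈ -0.376 μg/mL.

-0.4 μg/mL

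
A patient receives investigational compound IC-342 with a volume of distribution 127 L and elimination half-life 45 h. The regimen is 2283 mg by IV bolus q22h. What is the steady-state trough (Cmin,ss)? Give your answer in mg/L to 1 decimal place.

k = ln2/t½ = ln2/45 ≈ 0.015403 h⁻¹; fraction remaining f = e^(−kτ) = e^(−0.015403×22) ≈ 0.7126.
Each bolus raises the concentration by D/Vd = 2283/127 ≈ 17.976 mg/L.
Steady-state trough Cmin,ss = C₀·f/(1−f) ≈ 17.976 × 0.7126/0.2874 ≈ 44.571 mg/L.

44.6 mg/L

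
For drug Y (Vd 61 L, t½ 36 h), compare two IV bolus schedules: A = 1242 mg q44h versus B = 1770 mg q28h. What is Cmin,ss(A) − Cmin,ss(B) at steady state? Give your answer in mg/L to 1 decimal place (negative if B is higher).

-25.3 mg/L

Regimen A: f = (1/2)^(44/36) ≈ 0.4286; Cmin,ss = (1242/61)·f/(1−f) ≈ 15.272 mg/L.
Regimen B: f = (1/2)^(28/36) ≈ 0.5833; Cmin,ss = (1770/61)·f/(1−f) ≈ 40.617 mg/L.
Difference ≈ 15.272 − 40.617 ≈ -25.345 mg/L.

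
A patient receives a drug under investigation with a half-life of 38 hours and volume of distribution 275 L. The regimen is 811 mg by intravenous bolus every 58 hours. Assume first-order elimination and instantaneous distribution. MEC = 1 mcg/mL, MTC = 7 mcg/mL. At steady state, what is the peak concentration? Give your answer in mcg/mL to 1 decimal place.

4.5 mcg/mL

Over one 58-h interval, 58/38 ≈ 1.5263 half-lives elapse, leaving f ≈ 0.3472 of each dose.
Accumulation ratio R = 1/(1 − f) ≈ 1/0.6528 ≈ 1.5319.
Single-dose peak C₀ = D/Vd = 811/275 ≈ 2.949 mcg/mL.
Steady-state peak Cmax,ss = C₀·R ≈ 2.949 × 1.5319 ≈ 4.518 mcg/mL.
Peak 4.5 mcg/mL vs MTC 7 mcg/mL: below toxic threshold.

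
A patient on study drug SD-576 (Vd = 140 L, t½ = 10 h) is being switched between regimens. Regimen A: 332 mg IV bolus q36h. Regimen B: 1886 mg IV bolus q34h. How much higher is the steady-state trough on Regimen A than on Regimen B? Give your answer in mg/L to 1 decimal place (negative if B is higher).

-1.2 mg/L

Regimen A: f = (1/2)^(36/10) ≈ 0.0825; Cmin,ss = (332/140)·f/(1−f) ≈ 0.213 mg/L.
Regimen B: f = (1/2)^(34/10) ≈ 0.0947; Cmin,ss = (1886/140)·f/(1−f) ≈ 1.409 mg/L.
Difference ≈ 0.213 − 1.409 ≈ -1.196 mg/L.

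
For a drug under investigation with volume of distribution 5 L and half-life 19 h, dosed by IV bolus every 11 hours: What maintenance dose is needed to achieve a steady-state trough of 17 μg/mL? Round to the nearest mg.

42 mg

τ/t½ = 11/19 ≈ 0.57895, so f = (1/2)^(11/19) ≈ 0.669452.
Cmin,ss = (D/Vd)·f/(1−f), so D = Cmin,ss·Vd·(1−f)/f.
D = 17 × 5 × (1−f)/f ≈ 17 × 5 × 0.49376 ≈ 41.97 mg.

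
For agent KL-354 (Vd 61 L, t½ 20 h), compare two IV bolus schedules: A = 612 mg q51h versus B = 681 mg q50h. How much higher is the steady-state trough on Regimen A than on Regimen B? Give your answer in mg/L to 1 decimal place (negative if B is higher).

Regimen A: f = (1/2)^(51/20) ≈ 0.1708; Cmin,ss = (612/61)·f/(1−f) ≈ 2.067 mg/L.
Regimen B: f = (1/2)^(50/20) ≈ 0.1768; Cmin,ss = (681/61)·f/(1−f) ≈ 2.398 mg/L.
Difference ≈ 2.067 − 2.398 ≈ -0.331 mg/L.

-0.3 mg/L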